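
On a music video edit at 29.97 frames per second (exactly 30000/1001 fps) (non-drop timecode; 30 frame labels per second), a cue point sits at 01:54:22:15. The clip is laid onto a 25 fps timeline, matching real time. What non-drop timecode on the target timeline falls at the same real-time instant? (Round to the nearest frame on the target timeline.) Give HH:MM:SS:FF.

01:54:29:09

Source frame index: (1×3600 + 54×60 + 22) × 30 + 15 = 205875.
Real time: 205875 / (30000/1001) = 549549/80 s.
Target frame: (549549/80) × (25) = 2747745/16 ≈ 171734.062 → 171734.
At 25 labels/s: frame 171734 → 01:54:29:09.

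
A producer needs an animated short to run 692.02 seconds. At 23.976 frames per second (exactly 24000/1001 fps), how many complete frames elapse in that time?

Frames = 692.02 × 24000/1001 = 2372640/143 ≈ 16591.8881.
Complete frames: 16591.

16591 frames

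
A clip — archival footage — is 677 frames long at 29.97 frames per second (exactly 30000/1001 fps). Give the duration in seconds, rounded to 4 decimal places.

Running time = 677 × 1001/30000 = 677677/30000 s ≈ 22.5892 s.

22.5892 seconds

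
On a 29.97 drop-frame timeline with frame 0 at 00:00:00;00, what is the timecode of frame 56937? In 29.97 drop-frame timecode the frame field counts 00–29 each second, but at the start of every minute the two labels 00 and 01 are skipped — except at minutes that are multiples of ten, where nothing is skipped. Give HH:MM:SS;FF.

00:31:39;23

Ten DF minutes hold 17982 frames, so frame 56937 lies in block 3 (frames 53946–71927) with 2991 frames into that block.
The block's first minute is 1800 frames and the rest 1798 each; 2991 frames reaches minute 1, so 3 × 18 + 1 × 2 = 56 labels have been skipped so far.
Adding those back, label number 56937 + 56 = 56993 at 30 labels/s is 1899 s + 23 f = 0 h 31 min 39 s frame 23, i.e. 00:31:39;23.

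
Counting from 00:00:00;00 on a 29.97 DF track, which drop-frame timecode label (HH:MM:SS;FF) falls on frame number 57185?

Ten DF minutes hold 17982 frames, so frame 57185 lies in block 3 (frames 53946–71927) with 3239 frames into that block.
The block's first minute is 1800 frames and the rest 1798 each; 3239 frames reaches minute 1, so 3 × 18 + 1 × 2 = 56 labels have been skipped so far.
Adding those back, label number 57185 + 56 = 57241 at 30 labels/s is 1908 s + 1 f = 0 h 31 min 48 s frame 1, i.e. 00:31:48;01.

00:31:48;01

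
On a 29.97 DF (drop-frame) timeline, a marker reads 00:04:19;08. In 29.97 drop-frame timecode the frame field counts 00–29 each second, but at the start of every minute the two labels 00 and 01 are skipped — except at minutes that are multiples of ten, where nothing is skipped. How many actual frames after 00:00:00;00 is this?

As if non-drop at 30 labels/s: (0 × 3600 + 4 × 60 + 19) × 30 + 8 = 7778.
Minute boundaries passed: 4; those not divisible by 10: 4 − 0 = 4; dropped labels = 2 × 4 = 8.
Actual frame index = 7778 − 8 = 7770.

7770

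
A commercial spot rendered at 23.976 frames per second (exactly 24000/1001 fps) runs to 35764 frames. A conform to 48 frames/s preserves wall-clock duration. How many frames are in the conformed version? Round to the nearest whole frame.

Frames at target rate = 35764 × (48) / (24000/1001) = 8949941/125 ≈ 71599.528.
Nearest whole frame: 71600.

71600 frames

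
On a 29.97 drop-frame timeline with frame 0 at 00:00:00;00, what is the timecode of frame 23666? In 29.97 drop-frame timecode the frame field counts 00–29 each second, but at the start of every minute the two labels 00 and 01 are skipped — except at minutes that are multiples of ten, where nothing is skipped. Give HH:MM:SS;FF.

Ten DF minutes hold 17982 frames, so frame 23666 lies in block 1 (frames 17982–35963) with 5684 frames into that block.
The block's first minute is 1800 frames and the rest 1798 each; 5684 frames reaches minute 3, so 1 × 18 + 3 × 2 = 24 labels have been skipped so far.
Adding those back, label number 23666 + 24 = 23690 at 30 labels/s is 789 s + 20 f = 0 h 13 min 9 s frame 20, i.e. 00:13:09;20.

00:13:09;20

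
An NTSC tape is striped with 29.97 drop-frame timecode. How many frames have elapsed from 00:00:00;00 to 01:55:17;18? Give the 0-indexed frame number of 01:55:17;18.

207320

As if non-drop at 30 labels/s: (1 × 3600 + 55 × 60 + 17) × 30 + 18 = 207528.
Minute boundaries passed: 115; those not divisible by 10: 115 − 11 = 104; dropped labels = 2 × 104 = 208.
Actual frame index = 207528 − 208 = 207320.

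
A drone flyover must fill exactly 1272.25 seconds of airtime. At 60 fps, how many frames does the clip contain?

76335 frames

Frames = 1272.25 × 60 = 76335.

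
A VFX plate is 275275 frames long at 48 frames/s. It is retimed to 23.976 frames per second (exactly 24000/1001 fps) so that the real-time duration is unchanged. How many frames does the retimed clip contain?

137500 frames

Target frames = source frames × (target rate / source rate) = 275275 × (24000/1001)/(48) = 275275 × 500/1001 = 137500.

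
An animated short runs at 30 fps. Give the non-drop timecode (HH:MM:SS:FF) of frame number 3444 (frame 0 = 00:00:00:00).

00:01:54:24

3444 ÷ 30 = 114 full seconds, remainder 24 frames.
114 s = 0 h 1 min 54 s.
Timecode: 00:01:54:24.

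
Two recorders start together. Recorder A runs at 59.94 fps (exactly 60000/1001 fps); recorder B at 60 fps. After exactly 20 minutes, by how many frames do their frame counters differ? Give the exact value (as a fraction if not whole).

72000/1001 frames

20 min = 1200 s.
A emits 60000/1001 × 1200 = 72000000/1001 frames; B emits 60 × 1200 = 72000.
Difference = 72000/1001 frames (≈ 71.9281); B is ahead of A.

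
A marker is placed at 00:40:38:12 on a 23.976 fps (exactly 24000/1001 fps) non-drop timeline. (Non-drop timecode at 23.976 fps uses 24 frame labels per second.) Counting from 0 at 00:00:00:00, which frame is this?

Total seconds to the label: (0 × 3600 + 40 × 60 + 38) = 2438.
Frame index = 2438 × 24 + 12 = 58524.

58524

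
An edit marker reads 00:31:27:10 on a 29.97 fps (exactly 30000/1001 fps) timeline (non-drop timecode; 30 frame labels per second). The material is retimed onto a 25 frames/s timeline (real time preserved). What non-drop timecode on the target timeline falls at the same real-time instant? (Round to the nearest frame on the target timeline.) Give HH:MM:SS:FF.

Source frame index: (0×3600 + 31×60 + 27) × 30 + 10 = 56620.
Real time: 56620 / (30000/1001) = 2833831/1500 s.
Target frame: (2833831/1500) × (25) = 2833831/60 ≈ 47230.517 → 47231.
At 25 labels/s: frame 47231 → 00:31:29:06.

00:31:29:06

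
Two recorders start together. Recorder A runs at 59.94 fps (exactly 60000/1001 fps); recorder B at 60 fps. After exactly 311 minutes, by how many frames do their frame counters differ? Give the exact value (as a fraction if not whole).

1119600/1001 frames

311 min = 18660 s.
A emits 60000/1001 × 18660 = 1119600000/1001 frames; B emits 60 × 18660 = 1119600.
Difference = 1119600/1001 frames (≈ 1118.4815); B is ahead of A.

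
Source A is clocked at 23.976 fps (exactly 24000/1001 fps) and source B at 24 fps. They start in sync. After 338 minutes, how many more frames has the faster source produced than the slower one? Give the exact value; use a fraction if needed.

37440/77 frames

338 min = 20280 s.
A emits 24000/1001 × 20280 = 37440000/77 frames; B emits 24 × 20280 = 486720.
Difference = 37440/77 frames (≈ 486.2338); B is ahead of A.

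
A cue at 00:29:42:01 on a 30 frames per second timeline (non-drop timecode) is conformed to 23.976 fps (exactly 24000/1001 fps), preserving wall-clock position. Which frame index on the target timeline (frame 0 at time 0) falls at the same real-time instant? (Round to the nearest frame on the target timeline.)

Source frame index: (0×3600 + 29×60 + 42) × 30 + 1 = 53461.
Real time: 53461 / (30) = 53461/30 s.
Target frame: (53461/30) × (24000/1001) = 42768800/1001 ≈ 42726.074 → 42726.

frame 42726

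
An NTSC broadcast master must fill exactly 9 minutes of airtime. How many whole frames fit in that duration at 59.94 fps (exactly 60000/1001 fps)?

9 min = 540 s.
Frames = 540 × 60000/1001 = 32400000/1001 ≈ 32367.6324.
Complete frames: 32367.

32367 frames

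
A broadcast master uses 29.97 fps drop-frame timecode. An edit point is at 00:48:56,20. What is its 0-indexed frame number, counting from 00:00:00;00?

88012

Complete 10-minute blocks: 4, each 17982 frames → 71928.
Remaining 8 whole minutes in the current block: 1800 + 7 × 1798 = 14386 frames.
Within the current minute: 56 × 30 + 20 − 2 = 1698 (labels ;00/;01 skipped at this minute). Total = 71928 + 14386 + 1698 = 88012.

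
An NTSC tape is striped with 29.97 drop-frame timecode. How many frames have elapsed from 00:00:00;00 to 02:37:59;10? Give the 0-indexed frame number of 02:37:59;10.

284096

Complete 10-minute blocks: 15, each 17982 frames → 269730.
Remaining 7 whole minutes in the current block: 1800 + 6 × 1798 = 12588 frames.
Within the current minute: 59 × 30 + 10 − 2 = 1778 (labels ;00/;01 skipped at this minute). Total = 269730 + 12588 + 1778 = 284096.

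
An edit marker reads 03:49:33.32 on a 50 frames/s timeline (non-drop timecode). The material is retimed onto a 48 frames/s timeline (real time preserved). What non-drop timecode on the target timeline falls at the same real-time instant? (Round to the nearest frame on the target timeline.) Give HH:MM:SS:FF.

Source frame index: (3×3600 + 49×60 + 33) × 50 + 32 = 688682.
Real time: 688682 / (50) = 344341/25 s.
Target frame: (344341/25) × (48) = 16528368/25 ≈ 661134.720 → 661135.
At 48 labels/s: frame 661135 → 03:49:33:31.

03:49:33:31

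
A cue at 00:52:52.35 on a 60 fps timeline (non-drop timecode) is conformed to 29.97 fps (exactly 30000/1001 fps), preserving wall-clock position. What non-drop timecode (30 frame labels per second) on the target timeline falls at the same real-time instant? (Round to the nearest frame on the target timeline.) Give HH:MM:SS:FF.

Source frame index: (0×3600 + 52×60 + 52) × 60 + 35 = 190355.
Real time: 190355 / (60) = 38071/12 s.
Target frame: (38071/12) × (30000/1001) = 8652500/91 ≈ 95082.418 → 95082.
At 30 labels/s: frame 95082 → 00:52:49:12.

00:52:49:12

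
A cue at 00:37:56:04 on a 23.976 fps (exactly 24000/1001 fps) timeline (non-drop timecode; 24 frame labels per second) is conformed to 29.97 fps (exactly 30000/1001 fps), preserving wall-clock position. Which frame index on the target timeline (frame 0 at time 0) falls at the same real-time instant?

Source frame index: (0×3600 + 37×60 + 56) × 24 + 4 = 54628.
Real time: 54628 / (24000/1001) = 13670657/6000 s.
Target frame: (13670657/6000) × (30000/1001) = 68285.

frame 68285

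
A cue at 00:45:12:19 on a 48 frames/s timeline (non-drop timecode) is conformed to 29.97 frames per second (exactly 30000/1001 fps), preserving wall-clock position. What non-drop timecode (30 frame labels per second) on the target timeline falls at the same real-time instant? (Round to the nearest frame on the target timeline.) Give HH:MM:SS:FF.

00:45:09:21

Source frame index: (0×3600 + 45×60 + 12) × 48 + 19 = 130195.
Real time: 130195 / (48) = 130195/48 s.
Target frame: (130195/48) × (30000/1001) = 6259375/77 ≈ 81290.584 → 81291.
At 30 labels/s: frame 81291 → 00:45:09:21.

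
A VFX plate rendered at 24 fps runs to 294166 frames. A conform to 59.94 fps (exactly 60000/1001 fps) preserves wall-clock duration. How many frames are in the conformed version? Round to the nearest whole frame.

734680 frames

Frames at target rate = 294166 × (60000/1001) / (24) = 735415000/1001 ≈ 734680.320.
Nearest whole frame: 734680.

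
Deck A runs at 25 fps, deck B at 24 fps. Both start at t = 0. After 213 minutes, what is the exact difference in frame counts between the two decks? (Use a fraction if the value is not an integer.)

213 min = 12780 s.
A emits 25 × 12780 = 319500 frames; B emits 24 × 12780 = 306720.
Difference = 12780 frames; B is behind A.

12780 frames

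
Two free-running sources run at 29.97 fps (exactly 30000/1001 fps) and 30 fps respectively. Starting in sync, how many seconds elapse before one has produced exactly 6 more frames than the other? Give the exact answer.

The gap grows by |30 − 30000/1001| = 30/1001 frames per second.
Time for a 6-frame gap: 6 ÷ (30/1001) = 200.2 s.

200.2 seconds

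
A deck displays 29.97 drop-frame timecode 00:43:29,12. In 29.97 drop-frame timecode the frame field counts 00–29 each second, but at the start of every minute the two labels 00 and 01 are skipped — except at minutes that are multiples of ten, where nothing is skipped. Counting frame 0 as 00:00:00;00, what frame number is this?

78204

Complete 10-minute blocks: 4, each 17982 frames → 71928.
Remaining 3 whole minutes in the current block: 1800 + 2 × 1798 = 5396 frames.
Within the current minute: 29 × 30 + 12 − 2 = 880 (labels ;00/;01 skipped at this minute). Total = 71928 + 5396 + 880 = 78204.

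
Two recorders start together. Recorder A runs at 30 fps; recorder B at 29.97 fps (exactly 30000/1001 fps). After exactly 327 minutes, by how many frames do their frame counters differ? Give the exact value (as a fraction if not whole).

588600/1001 frames

327 min = 19620 s.
A emits 30 × 19620 = 588600 frames; B emits 30000/1001 × 19620 = 588600000/1001.
Difference = 588600/1001 frames (≈ 588.0120); B is behind A.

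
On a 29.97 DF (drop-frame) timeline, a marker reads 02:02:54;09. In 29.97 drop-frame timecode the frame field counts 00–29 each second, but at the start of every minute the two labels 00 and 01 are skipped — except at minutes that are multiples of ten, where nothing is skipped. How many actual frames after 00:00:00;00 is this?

221009

As if non-drop at 30 labels/s: (2 × 3600 + 2 × 60 + 54) × 30 + 9 = 221229.
Minute boundaries passed: 122; those not divisible by 10: 122 − 12 = 110; dropped labels = 2 × 110 = 220.
Actual frame index = 221229 − 220 = 221009.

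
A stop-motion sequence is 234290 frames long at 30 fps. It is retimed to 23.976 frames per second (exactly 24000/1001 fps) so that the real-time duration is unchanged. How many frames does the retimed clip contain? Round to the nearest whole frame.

187245 frames

Frames at target rate = 234290 × (24000/1001) / (30) = 26776000/143 ≈ 187244.755.
Nearest whole frame: 187245.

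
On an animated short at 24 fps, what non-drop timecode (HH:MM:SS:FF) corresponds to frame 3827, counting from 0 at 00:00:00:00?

00:02:39:11

3827 ÷ 24 = 159 full seconds, remainder 11 frames.
159 s = 0 h 2 min 39 s.
Timecode: 00:02:39:11.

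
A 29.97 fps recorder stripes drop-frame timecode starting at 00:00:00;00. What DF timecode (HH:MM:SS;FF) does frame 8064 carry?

Each 10-minute DF block holds 10 × 60 × 30 − 9 × 2 = 17982 frames. 8064 ÷ 17982 → 0 full blocks, remainder 8064.
Within the partial block the first minute is 1800 frames and each further minute 1798, so 4 further minute boundaries passed. Total skipped labels = 18 × 0 + 2 × 4 = 8.
Non-drop label index = 8064 + 8 = 8072; at 30 labels/s that is 00:04:29:02, i.e. DF 00:04:29;02.

00:04:29;02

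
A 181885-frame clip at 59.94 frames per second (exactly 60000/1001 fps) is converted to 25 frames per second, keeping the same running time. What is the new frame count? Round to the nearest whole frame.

75861 frames

Frames at target rate = 181885 × (25) / (60000/1001) = 36413377/480 ≈ 75861.202.
Nearest whole frame: 75861.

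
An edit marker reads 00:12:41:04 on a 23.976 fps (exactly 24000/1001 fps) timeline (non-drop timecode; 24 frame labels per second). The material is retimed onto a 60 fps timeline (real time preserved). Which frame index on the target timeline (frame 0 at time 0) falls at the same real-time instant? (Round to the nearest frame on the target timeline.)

frame 45716

Source frame index: (0×3600 + 12×60 + 41) × 24 + 4 = 18268.
Real time: 18268 / (24000/1001) = 4571567/6000 s.
Target frame: (4571567/6000) × (60) = 4571567/100 ≈ 45715.670 → 45716.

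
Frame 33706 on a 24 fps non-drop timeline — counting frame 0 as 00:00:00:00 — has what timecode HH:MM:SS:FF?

33706 ÷ 24 = 1404 full seconds, remainder 10 frames.
1404 s = 0 h 23 min 24 s.
Timecode: 00:23:24:10.

00:23:24:10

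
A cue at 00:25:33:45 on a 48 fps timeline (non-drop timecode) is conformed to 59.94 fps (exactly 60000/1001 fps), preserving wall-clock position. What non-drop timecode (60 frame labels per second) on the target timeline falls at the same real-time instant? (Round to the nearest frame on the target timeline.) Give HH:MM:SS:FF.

00:25:32:24

Source frame index: (0×3600 + 25×60 + 33) × 48 + 45 = 73629.
Real time: 73629 / (48) = 24543/16 s.
Target frame: (24543/16) × (60000/1001) = 92036250/1001 ≈ 91944.306 → 91944.
At 60 labels/s: frame 91944 → 00:25:32:24.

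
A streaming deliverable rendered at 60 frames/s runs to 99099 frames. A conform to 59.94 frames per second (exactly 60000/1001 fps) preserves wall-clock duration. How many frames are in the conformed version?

Target frames = source frames × (target rate / source rate) = 99099 × (60000/1001)/(60) = 99099 × 1000/1001 = 99000.

99000 frames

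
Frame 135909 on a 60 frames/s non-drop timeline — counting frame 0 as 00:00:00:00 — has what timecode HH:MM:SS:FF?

00:37:45:09

135909 ÷ 60 = 2265 full seconds, remainder 9 frames.
2265 s = 0 h 37 min 45 s.
Timecode: 00:37:45:09.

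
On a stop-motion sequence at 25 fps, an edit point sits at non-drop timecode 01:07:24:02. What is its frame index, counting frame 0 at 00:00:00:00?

Total seconds to the label: (1 × 3600 + 7 × 60 + 24) = 4044.
Frame index = 4044 × 25 + 2 = 101102.

101102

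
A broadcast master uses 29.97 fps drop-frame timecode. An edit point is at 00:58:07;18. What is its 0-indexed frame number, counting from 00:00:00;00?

As if non-drop at 30 labels/s: (0 × 3600 + 58 × 60 + 7) × 30 + 18 = 104628.
Minute boundaries passed: 58; those not divisible by 10: 58 − 5 = 53; dropped labels = 2 × 53 = 106.
Actual frame index = 104628 − 106 = 104522.

104522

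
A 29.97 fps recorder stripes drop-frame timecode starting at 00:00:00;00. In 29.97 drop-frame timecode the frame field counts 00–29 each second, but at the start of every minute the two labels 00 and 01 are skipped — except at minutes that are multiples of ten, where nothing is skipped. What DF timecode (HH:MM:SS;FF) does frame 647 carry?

00:00:21;17

Ten DF minutes hold 17982 frames, so frame 647 lies in block 0 (frames 0–17981) with 647 frames into that block.
The block's first minute is 1800 frames and the rest 1798 each; 647 frames reaches minute 0, so 0 × 18 + 0 × 2 = 0 labels have been skipped so far.
Adding those back, label number 647 + 0 = 647 at 30 labels/s is 21 s + 17 f = 0 h 0 min 21 s frame 17, i.e. 00:00:21;17.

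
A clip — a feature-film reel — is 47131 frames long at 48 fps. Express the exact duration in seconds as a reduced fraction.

Running time = 47131 ÷ (48) = 47131 × 1/48 = 47131/48 s.

47131/48 seconds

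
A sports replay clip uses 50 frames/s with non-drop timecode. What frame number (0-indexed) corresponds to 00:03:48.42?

Total seconds to the label: (0 × 3600 + 3 × 60 + 48) = 228.
Frame index = 228 × 50 + 42 = 11442.

frame 11442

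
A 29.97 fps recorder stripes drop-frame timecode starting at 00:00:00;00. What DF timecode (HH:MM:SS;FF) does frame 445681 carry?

Each 10-minute DF block holds 10 × 60 × 30 − 9 × 2 = 17982 frames. 445681 ÷ 17982 → 24 full blocks, remainder 14113.
Within the partial block the first minute is 1800 frames and each further minute 1798, so 7 further minute boundaries passed. Total skipped labels = 18 × 24 + 2 × 7 = 446.
Non-drop label index = 445681 + 446 = 446127; at 30 labels/s that is 04:07:50:27, i.e. DF 04:07:50;27.

04:07:50;27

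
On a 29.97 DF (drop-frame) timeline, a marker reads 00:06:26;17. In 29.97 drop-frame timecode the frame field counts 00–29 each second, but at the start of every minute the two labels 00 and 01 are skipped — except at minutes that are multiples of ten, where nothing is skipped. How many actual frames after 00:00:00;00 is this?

11585

Complete 10-minute blocks: 0, each 17982 frames → 0.
Remaining 6 whole minutes in the current block: 1800 + 5 × 1798 = 10790 frames.
Within the current minute: 26 × 30 + 17 − 2 = 795 (labels ;00/;01 skipped at this minute). Total = 0 + 10790 + 795 = 11585.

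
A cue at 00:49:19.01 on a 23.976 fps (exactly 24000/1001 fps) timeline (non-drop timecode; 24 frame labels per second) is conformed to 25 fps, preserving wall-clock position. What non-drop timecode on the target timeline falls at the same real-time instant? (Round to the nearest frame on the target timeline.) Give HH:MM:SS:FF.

00:49:22:00

Source frame index: (0×3600 + 49×60 + 19) × 24 + 1 = 71017.
Real time: 71017 / (24000/1001) = 71088017/24000 s.
Target frame: (71088017/24000) × (25) = 71088017/960 ≈ 74050.018 → 74050.
At 25 labels/s: frame 74050 → 00:49:22:00.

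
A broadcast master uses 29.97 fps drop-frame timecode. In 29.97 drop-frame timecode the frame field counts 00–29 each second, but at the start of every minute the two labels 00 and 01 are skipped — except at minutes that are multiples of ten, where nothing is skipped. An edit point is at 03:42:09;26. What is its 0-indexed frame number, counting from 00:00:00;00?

399496

As if non-drop at 30 labels/s: (3 × 3600 + 42 × 60 + 9) × 30 + 26 = 399896.
Minute boundaries passed: 222; those not divisible by 10: 222 − 22 = 200; dropped labels = 2 × 200 = 400.
Actual frame index = 399896 − 400 = 399496.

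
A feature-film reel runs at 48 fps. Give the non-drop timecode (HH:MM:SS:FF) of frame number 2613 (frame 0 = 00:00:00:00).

00:00:54:21

2613 ÷ 48 = 54 full seconds, remainder 21 frames.
54 s = 0 h 0 min 54 s.
Timecode: 00:00:54:21.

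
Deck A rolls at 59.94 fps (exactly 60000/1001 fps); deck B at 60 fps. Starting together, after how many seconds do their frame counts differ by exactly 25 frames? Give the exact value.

5005/12 seconds

The gap grows by |60 − 60000/1001| = 60/1001 frames per second.
Time for a 25-frame gap: 25 ÷ (60/1001) = 5005/12 s.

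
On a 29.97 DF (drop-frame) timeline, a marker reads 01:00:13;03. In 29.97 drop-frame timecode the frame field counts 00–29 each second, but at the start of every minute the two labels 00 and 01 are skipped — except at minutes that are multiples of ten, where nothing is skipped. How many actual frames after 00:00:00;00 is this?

108285

As if non-drop at 30 labels/s: (1 × 3600 + 0 × 60 + 13) × 30 + 3 = 108393.
Minute boundaries passed: 60; those not divisible by 10: 60 − 6 = 54; dropped labels = 2 × 54 = 108.
Actual frame index = 108393 − 108 = 108285.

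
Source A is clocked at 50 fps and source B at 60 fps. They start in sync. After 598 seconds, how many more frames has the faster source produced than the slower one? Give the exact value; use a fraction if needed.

A emits 50 × 598 = 29900 frames; B emits 60 × 598 = 35880.
Difference = 5980 frames; B is ahead of A.

5980 frames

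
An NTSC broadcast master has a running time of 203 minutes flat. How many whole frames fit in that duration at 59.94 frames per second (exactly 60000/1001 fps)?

730069 frames

203 min = 12180 s.
Frames = 12180 × 60000/1001 = 104400000/143 ≈ 730069.9301.
Complete frames: 730069.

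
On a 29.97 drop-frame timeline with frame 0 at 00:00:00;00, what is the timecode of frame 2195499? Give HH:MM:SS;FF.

Each 10-minute DF block holds 10 × 60 × 30 − 9 × 2 = 17982 frames. 2195499 ÷ 17982 → 122 full blocks, remainder 1695.
Within the partial block the first minute is 1800 frames and each further minute 1798, so 0 further minute boundaries passed. Total skipped labels = 18 × 122 + 2 × 0 = 2196.
Non-drop label index = 2195499 + 2196 = 2197695; at 30 labels/s that is 20:20:56:15, i.e. DF 20:20:56;15.

20:20:56;15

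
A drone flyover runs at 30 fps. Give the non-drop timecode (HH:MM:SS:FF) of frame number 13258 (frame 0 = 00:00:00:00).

00:07:21:28

13258 ÷ 30 = 441 full seconds, remainder 28 frames.
441 s = 0 h 7 min 21 s.
Timecode: 00:07:21:28.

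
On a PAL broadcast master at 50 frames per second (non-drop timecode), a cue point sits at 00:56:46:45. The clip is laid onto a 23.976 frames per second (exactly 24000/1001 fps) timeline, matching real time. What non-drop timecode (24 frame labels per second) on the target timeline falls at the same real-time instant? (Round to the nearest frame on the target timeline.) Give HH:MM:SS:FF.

Source frame index: (0×3600 + 56×60 + 46) × 50 + 45 = 170345.
Real time: 170345 / (50) = 34069/10 s.
Target frame: (34069/10) × (24000/1001) = 11680800/143 ≈ 81683.916 → 81684.
At 24 labels/s: frame 81684 → 00:56:43:12.

00:56:43:12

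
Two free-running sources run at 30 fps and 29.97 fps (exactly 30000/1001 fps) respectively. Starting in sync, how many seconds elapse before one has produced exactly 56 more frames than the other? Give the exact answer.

The gap grows by |30000/1001 − 30| = 30/1001 frames per second.
Time for a 56-frame gap: 56 ÷ (30/1001) = 28028/15 s.

28028/15 seconds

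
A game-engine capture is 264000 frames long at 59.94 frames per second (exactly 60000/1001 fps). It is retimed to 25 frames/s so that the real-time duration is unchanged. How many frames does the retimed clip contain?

110110 frames

Target frames = source frames × (target rate / source rate) = 264000 × (25)/(60000/1001) = 264000 × 1001/2400 = 110110.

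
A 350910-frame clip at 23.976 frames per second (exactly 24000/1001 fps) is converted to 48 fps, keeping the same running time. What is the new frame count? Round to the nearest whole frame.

Frames at target rate = 350910 × (48) / (24000/1001) = 35126091/50 ≈ 702521.820.
Nearest whole frame: 702522.

702522 frames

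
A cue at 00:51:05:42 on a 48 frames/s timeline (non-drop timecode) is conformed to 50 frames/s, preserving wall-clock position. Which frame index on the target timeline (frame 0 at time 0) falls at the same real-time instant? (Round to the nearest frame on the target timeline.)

frame 153294

Source frame index: (0×3600 + 51×60 + 5) × 48 + 42 = 147162.
Real time: 147162 / (48) = 24527/8 s.
Target frame: (24527/8) × (50) = 613175/4 ≈ 153293.750 → 153294.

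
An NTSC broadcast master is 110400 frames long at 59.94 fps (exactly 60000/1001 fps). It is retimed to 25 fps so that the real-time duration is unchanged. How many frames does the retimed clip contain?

46046 frames

Target frames = source frames × (target rate / source rate) = 110400 × (25)/(60000/1001) = 110400 × 1001/2400 = 46046.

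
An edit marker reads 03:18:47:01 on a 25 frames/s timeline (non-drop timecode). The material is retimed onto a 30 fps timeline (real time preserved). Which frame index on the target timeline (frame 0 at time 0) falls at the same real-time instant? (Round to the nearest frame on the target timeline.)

frame 357811

Source frame index: (3×3600 + 18×60 + 47) × 25 + 1 = 298176.
Real time: 298176 / (25) = 298176/25 s.
Target frame: (298176/25) × (30) = 1789056/5 ≈ 357811.200 → 357811.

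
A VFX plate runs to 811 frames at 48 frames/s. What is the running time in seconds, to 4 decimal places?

Running time = 811 × 1/48 = 811/48 s ≈ 16.8958 s.

16.8958 seconds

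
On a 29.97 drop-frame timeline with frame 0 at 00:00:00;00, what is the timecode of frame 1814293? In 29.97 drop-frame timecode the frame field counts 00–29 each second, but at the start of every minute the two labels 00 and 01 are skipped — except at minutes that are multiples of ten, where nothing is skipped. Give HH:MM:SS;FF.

16:48:56;29

Each 10-minute DF block holds 10 × 60 × 30 − 9 × 2 = 17982 frames. 1814293 ÷ 17982 → 100 full blocks, remainder 16093.
Within the partial block the first minute is 1800 frames and each further minute 1798, so 8 further minute boundaries passed. Total skipped labels = 18 × 100 + 2 × 8 = 1816.
Non-drop label index = 1814293 + 1816 = 1816109; at 30 labels/s that is 16:48:56:29, i.e. DF 16:48:56;29.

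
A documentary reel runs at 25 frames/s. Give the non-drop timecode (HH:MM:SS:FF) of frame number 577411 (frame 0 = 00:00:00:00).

577411 ÷ 25 = 23096 full seconds, remainder 11 frames.
23096 s = 6 h 24 min 56 s.
Timecode: 06:24:56:11.

06:24:56:11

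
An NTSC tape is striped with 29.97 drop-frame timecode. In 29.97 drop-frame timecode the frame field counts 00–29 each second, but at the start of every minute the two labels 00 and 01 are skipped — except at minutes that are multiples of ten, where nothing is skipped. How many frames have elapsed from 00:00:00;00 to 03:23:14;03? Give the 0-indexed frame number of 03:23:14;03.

365457

Complete 10-minute blocks: 20, each 17982 frames → 359640.
Remaining 3 whole minutes in the current block: 1800 + 2 × 1798 = 5396 frames.
Within the current minute: 14 × 30 + 3 − 2 = 421 (labels ;00/;01 skipped at this minute). Total = 359640 + 5396 + 421 = 365457.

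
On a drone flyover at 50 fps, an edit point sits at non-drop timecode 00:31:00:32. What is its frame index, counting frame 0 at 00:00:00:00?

frame 93032

Total seconds to the label: (0 × 3600 + 31 × 60 + 0) = 1860.
Frame index = 1860 × 50 + 32 = 93032.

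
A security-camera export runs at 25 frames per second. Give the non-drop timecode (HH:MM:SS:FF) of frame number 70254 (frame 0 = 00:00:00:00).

00:46:50:04

70254 ÷ 25 = 2810 full seconds, remainder 4 frames.
2810 s = 0 h 46 min 50 s.
Timecode: 00:46:50:04.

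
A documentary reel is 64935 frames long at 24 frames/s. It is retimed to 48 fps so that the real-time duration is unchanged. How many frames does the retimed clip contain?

129870 frames

Frames at target rate = 64935 × (48) / (24) = 129870.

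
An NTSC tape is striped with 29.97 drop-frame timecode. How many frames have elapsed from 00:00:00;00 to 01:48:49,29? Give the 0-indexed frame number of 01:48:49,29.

195703

As if non-drop at 30 labels/s: (1 × 3600 + 48 × 60 + 49) × 30 + 29 = 195899.
Minute boundaries passed: 108; those not divisible by 10: 108 − 10 = 98; dropped labels = 2 × 98 = 196.
Actual frame index = 195899 − 196 = 195703.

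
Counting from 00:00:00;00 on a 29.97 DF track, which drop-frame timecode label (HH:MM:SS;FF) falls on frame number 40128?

Each 10-minute DF block holds 10 × 60 × 30 − 9 × 2 = 17982 frames. 40128 ÷ 17982 → 2 full blocks, remainder 4164.
Within the partial block the first minute is 1800 frames and each further minute 1798, so 2 further minute boundaries passed. Total skipped labels = 18 × 2 + 2 × 2 = 40.
Non-drop label index = 40128 + 40 = 40168; at 30 labels/s that is 00:22:18:28, i.e. DF 00:22:18;28.

00:22:18;28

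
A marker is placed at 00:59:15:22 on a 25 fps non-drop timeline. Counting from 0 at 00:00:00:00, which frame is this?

Total seconds to the label: (0 × 3600 + 59 × 60 + 15) = 3555.
Frame index = 3555 × 25 + 22 = 88897.

frame 88897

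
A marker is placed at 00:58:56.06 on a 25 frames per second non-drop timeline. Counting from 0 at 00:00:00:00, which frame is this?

Total seconds to the label: (0 × 3600 + 58 × 60 + 56) = 3536.
Frame index = 3536 × 25 + 6 = 88406.

frame 88406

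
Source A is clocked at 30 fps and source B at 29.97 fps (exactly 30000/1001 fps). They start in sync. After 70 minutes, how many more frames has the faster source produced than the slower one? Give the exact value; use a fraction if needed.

70 min = 4200 s.
A emits 30 × 4200 = 126000 frames; B emits 30000/1001 × 4200 = 18000000/143.
Difference = 18000/143 frames (≈ 125.8741); B is behind A.

18000/143 frames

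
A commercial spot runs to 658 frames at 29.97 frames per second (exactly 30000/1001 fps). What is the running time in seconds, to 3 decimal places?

21.955 seconds

Running time = 658 × 1001/30000 = 329329/15000 s ≈ 21.955 s.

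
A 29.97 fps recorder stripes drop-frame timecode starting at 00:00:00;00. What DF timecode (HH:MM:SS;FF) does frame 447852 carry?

04:09:03;12

Each 10-minute DF block holds 10 × 60 × 30 − 9 × 2 = 17982 frames. 447852 ÷ 17982 → 24 full blocks, remainder 16284.
Within the partial block the first minute is 1800 frames and each further minute 1798, so 9 further minute boundaries passed. Total skipped labels = 18 × 24 + 2 × 9 = 450.
Non-drop label index = 447852 + 450 = 448302; at 30 labels/s that is 04:09:03:12, i.e. DF 04:09:03;12.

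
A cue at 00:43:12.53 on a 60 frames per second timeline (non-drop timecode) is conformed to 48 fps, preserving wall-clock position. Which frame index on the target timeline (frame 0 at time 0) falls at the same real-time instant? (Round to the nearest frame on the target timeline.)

Source frame index: (0×3600 + 43×60 + 12) × 60 + 53 = 155573.
Real time: 155573 / (60) = 155573/60 s.
Target frame: (155573/60) × (48) = 622292/5 ≈ 124458.400 → 124458.

frame 124458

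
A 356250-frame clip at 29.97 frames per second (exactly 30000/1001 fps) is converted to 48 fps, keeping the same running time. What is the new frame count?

570570 frames

Target frames = source frames × (target rate / source rate) = 356250 × (48)/(30000/1001) = 356250 × 1001/625 = 570570.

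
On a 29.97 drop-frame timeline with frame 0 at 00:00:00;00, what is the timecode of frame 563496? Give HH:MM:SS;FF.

Each 10-minute DF block holds 10 × 60 × 30 − 9 × 2 = 17982 frames. 563496 ÷ 17982 → 31 full blocks, remainder 6054.
Within the partial block the first minute is 1800 frames and each further minute 1798, so 3 further minute boundaries passed. Total skipped labels = 18 × 31 + 2 × 3 = 564.
Non-drop label index = 563496 + 564 = 564060; at 30 labels/s that is 05:13:22:00, i.e. DF 05:13:22;00.

05:13:22;00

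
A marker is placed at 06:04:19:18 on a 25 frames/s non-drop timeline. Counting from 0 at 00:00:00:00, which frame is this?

Total seconds to the label: (6 × 3600 + 4 × 60 + 19) = 21859.
Frame index = 21859 × 25 + 18 = 546493.

546493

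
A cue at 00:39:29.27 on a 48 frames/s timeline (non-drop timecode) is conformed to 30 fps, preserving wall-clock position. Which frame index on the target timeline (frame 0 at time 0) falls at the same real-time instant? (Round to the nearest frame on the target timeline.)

Source frame index: (0×3600 + 39×60 + 29) × 48 + 27 = 113739.
Real time: 113739 / (48) = 37913/16 s.
Target frame: (37913/16) × (30) = 568695/8 ≈ 71086.875 → 71087.

frame 71087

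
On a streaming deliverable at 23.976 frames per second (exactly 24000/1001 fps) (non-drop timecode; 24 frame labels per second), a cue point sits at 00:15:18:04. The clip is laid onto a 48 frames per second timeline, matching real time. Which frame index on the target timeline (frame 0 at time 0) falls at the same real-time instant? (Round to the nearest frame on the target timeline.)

frame 44116

Source frame index: (0×3600 + 15×60 + 18) × 24 + 4 = 22036.
Real time: 22036 / (24000/1001) = 5514509/6000 s.
Target frame: (5514509/6000) × (48) = 5514509/125 ≈ 44116.072 → 44116.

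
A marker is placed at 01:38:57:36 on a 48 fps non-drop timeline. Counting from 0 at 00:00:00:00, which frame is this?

Total seconds to the label: (1 × 3600 + 38 × 60 + 57) = 5937.
Frame index = 5937 × 48 + 36 = 285012.

frame 285012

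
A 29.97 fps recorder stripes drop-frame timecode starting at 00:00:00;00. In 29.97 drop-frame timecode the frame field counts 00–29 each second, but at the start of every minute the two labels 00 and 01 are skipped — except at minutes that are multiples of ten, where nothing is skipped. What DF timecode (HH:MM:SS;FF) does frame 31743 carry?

00:17:39;05

Ten DF minutes hold 17982 frames, so frame 31743 lies in block 1 (frames 17982–35963) with 13761 frames into that block.
The block's first minute is 1800 frames and the rest 1798 each; 13761 frames reaches minute 7, so 1 × 18 + 7 × 2 = 32 labels have been skipped so far.
Adding those back, label number 31743 + 32 = 31775 at 30 labels/s is 1059 s + 5 f = 0 h 17 min 39 s frame 5, i.e. 00:17:39;05.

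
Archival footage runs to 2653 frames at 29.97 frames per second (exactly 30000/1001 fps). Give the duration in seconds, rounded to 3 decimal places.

Running time = 2653 × 1001/30000 = 2655653/30000 s ≈ 88.522 s.

88.522 seconds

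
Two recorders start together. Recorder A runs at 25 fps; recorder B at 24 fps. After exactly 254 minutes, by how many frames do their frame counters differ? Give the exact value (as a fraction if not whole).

15240 frames

254 min = 15240 s.
A emits 25 × 15240 = 381000 frames; B emits 24 × 15240 = 365760.
Difference = 15240 frames; B is behind A.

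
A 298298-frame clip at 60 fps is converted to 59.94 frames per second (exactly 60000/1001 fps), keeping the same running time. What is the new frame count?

Target frames = source frames × (target rate / source rate) = 298298 × (60000/1001)/(60) = 298298 × 1000/1001 = 298000.

298000 frames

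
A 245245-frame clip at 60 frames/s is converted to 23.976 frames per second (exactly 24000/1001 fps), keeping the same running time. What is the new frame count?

Target frames = source frames × (target rate / source rate) = 245245 × (24000/1001)/(60) = 245245 × 400/1001 = 98000.

98000 frames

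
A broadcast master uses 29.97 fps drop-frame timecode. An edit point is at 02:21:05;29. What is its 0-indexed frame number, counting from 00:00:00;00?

As if non-drop at 30 labels/s: (2 × 3600 + 21 × 60 + 5) × 30 + 29 = 253979.
Minute boundaries passed: 141; those not divisible by 10: 141 − 14 = 127; dropped labels = 2 × 127 = 254.
Actual frame index = 253979 − 254 = 253725.

253725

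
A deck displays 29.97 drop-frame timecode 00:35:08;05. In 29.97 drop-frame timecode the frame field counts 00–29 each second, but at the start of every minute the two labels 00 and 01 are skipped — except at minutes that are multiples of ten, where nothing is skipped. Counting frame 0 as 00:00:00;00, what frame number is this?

As if non-drop at 30 labels/s: (0 × 3600 + 35 × 60 + 8) × 30 + 5 = 63245.
Minute boundaries passed: 35; those not divisible by 10: 35 − 3 = 32; dropped labels = 2 × 32 = 64.
Actual frame index = 63245 − 64 = 63181.

63181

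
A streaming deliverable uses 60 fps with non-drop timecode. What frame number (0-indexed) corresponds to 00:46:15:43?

frame 166543

Total seconds to the label: (0 × 3600 + 46 × 60 + 15) = 2775.
Frame index = 2775 × 60 + 43 = 166543.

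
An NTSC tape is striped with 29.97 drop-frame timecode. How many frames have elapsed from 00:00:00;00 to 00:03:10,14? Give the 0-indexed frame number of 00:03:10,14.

5708

As if non-drop at 30 labels/s: (0 × 3600 + 3 × 60 + 10) × 30 + 14 = 5714.
Minute boundaries passed: 3; those not divisible by 10: 3 − 0 = 3; dropped labels = 2 × 3 = 6.
Actual frame index = 5714 − 6 = 5708.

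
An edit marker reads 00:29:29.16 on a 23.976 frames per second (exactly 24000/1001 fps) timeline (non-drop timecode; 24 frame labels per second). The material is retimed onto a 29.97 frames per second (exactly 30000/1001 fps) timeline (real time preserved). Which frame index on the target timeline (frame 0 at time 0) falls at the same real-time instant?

frame 53090

Source frame index: (0×3600 + 29×60 + 29) × 24 + 16 = 42472.
Real time: 42472 / (24000/1001) = 5314309/3000 s.
Target frame: (5314309/3000) × (30000/1001) = 53090.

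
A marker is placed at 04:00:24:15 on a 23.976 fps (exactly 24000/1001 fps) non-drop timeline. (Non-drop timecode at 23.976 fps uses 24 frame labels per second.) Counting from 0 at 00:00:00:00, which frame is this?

346191

Total seconds to the label: (4 × 3600 + 0 × 60 + 24) = 14424.
Frame index = 14424 × 24 + 15 = 346191.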